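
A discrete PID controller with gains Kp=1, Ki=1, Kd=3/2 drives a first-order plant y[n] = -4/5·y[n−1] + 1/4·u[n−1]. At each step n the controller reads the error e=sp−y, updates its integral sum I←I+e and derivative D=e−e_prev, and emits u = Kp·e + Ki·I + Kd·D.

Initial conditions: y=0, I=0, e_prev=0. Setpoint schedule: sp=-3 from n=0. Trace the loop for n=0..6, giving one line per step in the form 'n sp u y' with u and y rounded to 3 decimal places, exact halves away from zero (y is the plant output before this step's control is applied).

(exact arithmetic carried between steps; '≈' marks a value shown rounded to 6 d.p. or computed from one; I and e_prev carry over from the previous line; the table rounds u and y to 3 d.p., halves away from zero)
n=0: y=0, sp=-3, e=sp−y=-3; I=-3, D=e−e_prev=-3; u=1·(-3)+1·(-3)+3/2·(-3)=-10.5; next y=-4/5·0+1/4·(-10.5)=-2.625
n=1: y=-2.625, sp=-3, e=sp−y=-0.375; I=-3.375, D=e−e_prev=2.625; u=1·(-0.375)+1·(-3.375)+3/2·2.625=0.1875; next y=-4/5·(-2.625)+1/4·0.1875=2.146875
n=2: y=2.146875, sp=-3, e=sp−y=-5.146875; I=-8.521875, D=e−e_prev=-4.771875; u=1·(-5.146875)+1·(-8.521875)+3/2·(-4.771875)≈-20.826563; next y=-4/5·2.146875+1/4·(-20.826563)≈-6.924141
n=3: y≈-6.924141, sp=-3, e=sp−y≈3.924141; I≈-4.597734, D=e−e_prev≈9.071016; u=1·3.924141+1·(-4.597734)+3/2·9.071016≈12.932930; next y=-4/5·(-6.924141)+1/4·12.932930≈8.772545
n=4: y≈8.772545, sp=-3, e=sp−y≈-11.772545; I≈-16.370279, D=e−e_prev≈-15.696686; u=1·(-11.772545)+1·(-16.370279)+3/2·(-15.696686)≈-51.687853; next y=-4/5·8.772545+1/4·(-51.687853)≈-19.939999
n=5: y≈-19.939999, sp=-3, e=sp−y≈16.939999; I≈0.569720, D=e−e_prev≈28.712544; u=1·16.939999+1·0.569720+3/2·28.712544≈60.578535; next y=-4/5·(-19.939999)+1/4·60.578535≈31.096633
n=6: y≈31.096633, sp=-3, e=sp−y≈-34.096633; I≈-33.526913, D=e−e_prev≈-51.036632; u=1·(-34.096633)+1·(-33.526913)+3/2·(-51.036632)≈-144.178494; next y=-4/5·31.096633+1/4·(-144.178494)≈-60.921930

0 -3 -10.500 0.000
1 -3 0.188 -2.625
2 -3 -20.827 2.147
3 -3 12.933 -6.924
4 -3 -51.688 8.773
5 -3 60.579 -19.940
6 -3 -144.178 31.097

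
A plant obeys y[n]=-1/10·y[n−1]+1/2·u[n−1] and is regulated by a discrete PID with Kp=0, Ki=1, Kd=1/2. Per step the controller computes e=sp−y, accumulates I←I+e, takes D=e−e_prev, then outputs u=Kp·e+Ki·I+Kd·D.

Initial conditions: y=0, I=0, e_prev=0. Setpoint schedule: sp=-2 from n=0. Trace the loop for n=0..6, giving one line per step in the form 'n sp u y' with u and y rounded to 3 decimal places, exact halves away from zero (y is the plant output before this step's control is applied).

(exact arithmetic carried between steps; '≈' marks a value shown rounded to 6 d.p. or computed from one; I and e_prev carry over from the previous line; the table rounds u and y to 3 d.p., halves away from zero)
n=0: y=0, sp=-2, e=sp−y=-2; I=-2, D=e−e_prev=-2; u=0·(-2)+1·(-2)+1/2·(-2)=-3; next y=-1/10·0+1/2·(-3)=-1.5
n=1: y=-1.5, sp=-2, e=sp−y=-0.5; I=-2.5, D=e−e_prev=1.5; u=0·(-0.5)+1·(-2.5)+1/2·1.5=-1.75; next y=-1/10·(-1.5)+1/2·(-1.75)=-0.725
n=2: y=-0.725, sp=-2, e=sp−y=-1.275; I=-3.775, D=e−e_prev=-0.775; u=0·(-1.275)+1·(-3.775)+1/2·(-0.775)=-4.1625; next y=-1/10·(-0.725)+1/2·(-4.1625)=-2.00875
n=3: y=-2.00875, sp=-2, e=sp−y=0.00875; I=-3.76625, D=e−e_prev=1.28375; u=0·0.00875+1·(-3.76625)+1/2·1.28375=-3.124375; next y=-1/10·(-2.00875)+1/2·(-3.124375)≈-1.361313
n=4: y≈-1.361313, sp=-2, e=sp−y≈-0.638688; I≈-4.404938, D=e−e_prev≈-0.647438; u=0·(-0.638688)+1·(-4.404938)+1/2·(-0.647438)≈-4.728656; next y=-1/10·(-1.361313)+1/2·(-4.728656)≈-2.228197
n=5: y≈-2.228197, sp=-2, e=sp−y≈0.228197; I≈-4.176741, D=e−e_prev≈0.866884; u=0·0.228197+1·(-4.176741)+1/2·0.866884≈-3.743298; next y=-1/10·(-2.228197)+1/2·(-3.743298)≈-1.648830
n=6: y≈-1.648830, sp=-2, e=sp−y≈-0.351170; I≈-4.527911, D=e−e_prev≈-0.579367; u=0·(-0.351170)+1·(-4.527911)+1/2·(-0.579367)≈-4.817595; next y=-1/10·(-1.648830)+1/2·(-4.817595)≈-2.243914

0 -2 -3.000 0.000
1 -2 -1.750 -1.500
2 -2 -4.163 -0.725
3 -2 -3.124 -2.009
4 -2 -4.729 -1.361
5 -2 -3.743 -2.228
6 -2 -4.818 -1.649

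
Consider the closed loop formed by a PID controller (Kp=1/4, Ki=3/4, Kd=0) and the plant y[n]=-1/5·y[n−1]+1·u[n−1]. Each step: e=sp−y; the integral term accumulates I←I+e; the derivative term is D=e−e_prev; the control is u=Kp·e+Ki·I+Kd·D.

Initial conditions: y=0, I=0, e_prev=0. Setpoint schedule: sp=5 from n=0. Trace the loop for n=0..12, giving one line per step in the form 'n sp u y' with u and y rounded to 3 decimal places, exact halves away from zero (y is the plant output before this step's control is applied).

0 5 5.000 0.000
1 5 3.750 5.000
2 5 6.000 2.750
3 5 4.988 5.450
4 5 6.203 3.898
5 5 5.504 5.423
6 5 6.190 4.419
7 5 5.739 5.306
8 5 6.138 4.677
9 5 5.855 5.202
10 5 6.091 4.814
11 5 5.916 5.128
12 5 6.058 4.891

(exact arithmetic carried between steps; '≈' marks a value shown rounded to 6 d.p. or computed from one; I and e_prev carry over from the previous line; the table rounds u and y to 3 d.p., halves away from zero)
n=0: y=0, sp=5, e=sp−y=5; I=5, D=e−e_prev=5; u=1/4·5+3/4·5+0·5=5; next y=-1/5·0+1·5=5
n=1: y=5, sp=5, e=sp−y=0; I=5, D=e−e_prev=-5; u=1/4·0+3/4·5+0·(-5)=3.75; next y=-1/5·5+1·3.75=2.75
n=2: y=2.75, sp=5, e=sp−y=2.25; I=7.25, D=e−e_prev=2.25; u=1/4·2.25+3/4·7.25+0·2.25=6; next y=-1/5·2.75+1·6=5.45
n=3: y=5.45, sp=5, e=sp−y=-0.45; I=6.8, D=e−e_prev=-2.7; u=1/4·(-0.45)+3/4·6.8+0·(-2.7)=4.9875; next y=-1/5·5.45+1·4.9875=3.8975
n=4: y=3.8975, sp=5, e=sp−y=1.1025; I=7.9025, D=e−e_prev=1.5525; u=1/4·1.1025+3/4·7.9025+0·1.5525=6.2025; next y=-1/5·3.8975+1·6.2025=5.423
n=5: y=5.423, sp=5, e=sp−y=-0.423; I=7.4795, D=e−e_prev=-1.5255; u=1/4·(-0.423)+3/4·7.4795+0·(-1.5255)=5.503875; next y=-1/5·5.423+1·5.503875=4.419275
n=6: y=4.419275, sp=5, e=sp−y=0.580725; I=8.060225, D=e−e_prev=1.003725; u=1/4·0.580725+3/4·8.060225+0·1.003725=6.19035; next y=-1/5·4.419275+1·6.19035=5.306495
n=7: y=5.306495, sp=5, e=sp−y=-0.306495; I=7.75373, D=e−e_prev=-0.88722; u=1/4·(-0.306495)+3/4·7.75373+0·(-0.88722)≈5.738674; next y=-1/5·5.306495+1·5.738674≈4.677375
n=8: y≈4.677375, sp=5, e=sp−y≈0.322625; I≈8.076355, D=e−e_prev≈0.629120; u=1/4·0.322625+3/4·8.076355+0·0.629120≈6.137923; next y=-1/5·4.677375+1·6.137923≈5.202448
n=9: y≈5.202448, sp=5, e=sp−y≈-0.202448; I≈7.873907, D=e−e_prev≈-0.525073; u=1/4·(-0.202448)+3/4·7.873907+0·(-0.525073)≈5.854819; next y=-1/5·5.202448+1·5.854819≈4.814329
n=10: y≈4.814329, sp=5, e=sp−y≈0.185671; I≈8.059578, D=e−e_prev≈0.388119; u=1/4·0.185671+3/4·8.059578+0·0.388119≈6.091102; next y=-1/5·4.814329+1·6.091102≈5.128236
n=11: y≈5.128236, sp=5, e=sp−y≈-0.128236; I≈7.931343, D=e−e_prev≈-0.313907; u=1/4·(-0.128236)+3/4·7.931343+0·(-0.313907)≈5.916448; next y=-1/5·5.128236+1·5.916448≈4.890801
n=12: y≈4.890801, sp=5, e=sp−y≈0.109199; I≈8.040542, D=e−e_prev≈0.237435; u=1/4·0.109199+3/4·8.040542+0·0.237435≈6.057706; next y=-1/5·4.890801+1·6.057706≈5.079546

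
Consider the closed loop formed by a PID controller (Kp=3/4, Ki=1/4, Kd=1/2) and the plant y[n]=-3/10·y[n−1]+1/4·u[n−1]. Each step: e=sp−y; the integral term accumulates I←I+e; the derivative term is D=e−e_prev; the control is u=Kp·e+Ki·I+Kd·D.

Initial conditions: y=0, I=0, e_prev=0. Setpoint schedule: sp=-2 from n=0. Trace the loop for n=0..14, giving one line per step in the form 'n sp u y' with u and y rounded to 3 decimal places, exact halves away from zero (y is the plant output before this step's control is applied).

0 -2 -3.000 0.000
1 -2 -1.375 -0.750
2 -2 -3.009 -0.119
3 -2 -2.267 -0.717
4 -2 -3.434 -0.352
5 -2 -3.062 -0.753
6 -2 -3.895 -0.540
7 -2 -3.745 -0.812
8 -2 -4.357 -0.693
9 -2 -4.341 -0.881
10 -2 -4.806 -0.821
11 -2 -4.869 -0.955
12 -2 -5.234 -0.931
13 -2 -5.341 -1.029
14 -2 -5.637 -1.026

(exact arithmetic carried between steps; '≈' marks a value shown rounded to 6 d.p. or computed from one; I and e_prev carry over from the previous line; the table rounds u and y to 3 d.p., halves away from zero)
n=0: y=0, sp=-2, e=sp−y=-2; I=-2, D=e−e_prev=-2; u=3/4·(-2)+1/4·(-2)+1/2·(-2)=-3; next y=-3/10·0+1/4·(-3)=-0.75
n=1: y=-0.75, sp=-2, e=sp−y=-1.25; I=-3.25, D=e−e_prev=0.75; u=3/4·(-1.25)+1/4·(-3.25)+1/2·0.75=-1.375; next y=-3/10·(-0.75)+1/4·(-1.375)=-0.11875
n=2: y=-0.11875, sp=-2, e=sp−y=-1.88125; I=-5.13125, D=e−e_prev=-0.63125; u=3/4·(-1.88125)+1/4·(-5.13125)+1/2·(-0.63125)=-3.009375; next y=-3/10·(-0.11875)+1/4·(-3.009375)≈-0.716719
n=3: y≈-0.716719, sp=-2, e=sp−y≈-1.283281; I≈-6.414531, D=e−e_prev≈0.597969; u=3/4·(-1.283281)+1/4·(-6.414531)+1/2·0.597969≈-2.267109; next y=-3/10·(-0.716719)+1/4·(-2.267109)≈-0.351762
n=4: y≈-0.351762, sp=-2, e=sp−y≈-1.648238; I≈-8.062770, D=e−e_prev≈-0.364957; u=3/4·(-1.648238)+1/4·(-8.062770)+1/2·(-0.364957)≈-3.434350; next y=-3/10·(-0.351762)+1/4·(-3.434350)≈-0.753059
n=5: y≈-0.753059, sp=-2, e=sp−y≈-1.246941; I≈-9.309711, D=e−e_prev≈0.401297; u=3/4·(-1.246941)+1/4·(-9.309711)+1/2·0.401297≈-3.061985; next y=-3/10·(-0.753059)+1/4·(-3.061985)≈-0.539579
n=6: y≈-0.539579, sp=-2, e=sp−y≈-1.460421; I≈-10.770132, D=e−e_prev≈-0.213480; u=3/4·(-1.460421)+1/4·(-10.770132)+1/2·(-0.213480)≈-3.894589; next y=-3/10·(-0.539579)+1/4·(-3.894589)≈-0.811774
n=7: y≈-0.811774, sp=-2, e=sp−y≈-1.188226; I≈-11.958358, D=e−e_prev≈0.272195; u=3/4·(-1.188226)+1/4·(-11.958358)+1/2·0.272195≈-3.744662; next y=-3/10·(-0.811774)+1/4·(-3.744662)≈-0.692633
n=8: y≈-0.692633, sp=-2, e=sp−y≈-1.307367; I≈-13.265725, D=e−e_prev≈-0.119140; u=3/4·(-1.307367)+1/4·(-13.265725)+1/2·(-0.119140)≈-4.356527; next y=-3/10·(-0.692633)+1/4·(-4.356527)≈-0.881342
n=9: y≈-0.881342, sp=-2, e=sp−y≈-1.118658; I≈-14.384383, D=e−e_prev≈0.188708; u=3/4·(-1.118658)+1/4·(-14.384383)+1/2·0.188708≈-4.340735; next y=-3/10·(-0.881342)+1/4·(-4.340735)≈-0.820781
n=10: y≈-0.820781, sp=-2, e=sp−y≈-1.179219; I≈-15.563602, D=e−e_prev≈-0.060560; u=3/4·(-1.179219)+1/4·(-15.563602)+1/2·(-0.060560)≈-4.805595; next y=-3/10·(-0.820781)+1/4·(-4.805595)≈-0.955164
n=11: y≈-0.955164, sp=-2, e=sp−y≈-1.044836; I≈-16.608438, D=e−e_prev≈0.134383; u=3/4·(-1.044836)+1/4·(-16.608438)+1/2·0.134383≈-4.868545; next y=-3/10·(-0.955164)+1/4·(-4.868545)≈-0.930587
n=12: y≈-0.930587, sp=-2, e=sp−y≈-1.069413; I≈-17.677851, D=e−e_prev≈-0.024577; u=3/4·(-1.069413)+1/4·(-17.677851)+1/2·(-0.024577)≈-5.233811; next y=-3/10·(-0.930587)+1/4·(-5.233811)≈-1.029277
n=13: y≈-1.029277, sp=-2, e=sp−y≈-0.970723; I≈-18.648574, D=e−e_prev≈0.098690; u=3/4·(-0.970723)+1/4·(-18.648574)+1/2·0.098690≈-5.340841; next y=-3/10·(-1.029277)+1/4·(-5.340841)≈-1.026427
n=14: y≈-1.026427, sp=-2, e=sp−y≈-0.973573; I≈-19.622147, D=e−e_prev≈-0.002849; u=3/4·(-0.973573)+1/4·(-19.622147)+1/2·(-0.002849)≈-5.637141; next y=-3/10·(-1.026427)+1/4·(-5.637141)≈-1.101357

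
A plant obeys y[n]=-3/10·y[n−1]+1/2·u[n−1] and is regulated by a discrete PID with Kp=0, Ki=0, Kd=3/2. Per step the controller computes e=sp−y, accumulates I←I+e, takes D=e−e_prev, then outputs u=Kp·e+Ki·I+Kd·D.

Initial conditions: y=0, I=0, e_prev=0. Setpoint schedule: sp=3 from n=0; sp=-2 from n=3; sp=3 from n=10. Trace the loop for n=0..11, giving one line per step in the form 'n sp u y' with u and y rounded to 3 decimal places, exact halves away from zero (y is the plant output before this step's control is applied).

(exact arithmetic carried between steps; '≈' marks a value shown rounded to 6 d.p. or computed from one; I and e_prev carry over from the previous line; the table rounds u and y to 3 d.p., halves away from zero)
n=0: y=0, sp=3, e=sp−y=3; I=3, D=e−e_prev=3; u=0·3+0·3+3/2·3=4.5; next y=-3/10·0+1/2·4.5=2.25
n=1: y=2.25, sp=3, e=sp−y=0.75; I=3.75, D=e−e_prev=-2.25; u=0·0.75+0·3.75+3/2·(-2.25)=-3.375; next y=-3/10·2.25+1/2·(-3.375)=-2.3625
n=2: y=-2.3625, sp=3, e=sp−y=5.3625; I=9.1125, D=e−e_prev=4.6125; u=0·5.3625+0·9.1125+3/2·4.6125=6.91875; next y=-3/10·(-2.3625)+1/2·6.91875=4.168125
n=3: y=4.168125, sp=-2, e=sp−y=-6.168125; I=2.944375, D=e−e_prev=-11.530625; u=0·(-6.168125)+0·2.944375+3/2·(-11.530625)≈-17.295938; next y=-3/10·4.168125+1/2·(-17.295938)≈-9.898406
n=4: y≈-9.898406, sp=-2, e=sp−y≈7.898406; I≈10.842781, D=e−e_prev≈14.066531; u=0·7.898406+0·10.842781+3/2·14.066531≈21.099797; next y=-3/10·(-9.898406)+1/2·21.099797≈13.519420
n=5: y≈13.519420, sp=-2, e=sp−y≈-15.519420; I≈-4.676639, D=e−e_prev≈-23.417827; u=0·(-15.519420)+0·(-4.676639)+3/2·(-23.417827)≈-35.126740; next y=-3/10·13.519420+1/2·(-35.126740)≈-21.619196
n=6: y≈-21.619196, sp=-2, e=sp−y≈19.619196; I≈14.942557, D=e−e_prev≈35.138616; u=0·19.619196+0·14.942557+3/2·35.138616≈52.707924; next y=-3/10·(-21.619196)+1/2·52.707924≈32.839721
n=7: y≈32.839721, sp=-2, e=sp−y≈-34.839721; I≈-19.897164, D=e−e_prev≈-54.458917; u=0·(-34.839721)+0·(-19.897164)+3/2·(-54.458917)≈-81.688376; next y=-3/10·32.839721+1/2·(-81.688376)≈-50.696104
n=8: y≈-50.696104, sp=-2, e=sp−y≈48.696104; I≈28.798940, D=e−e_prev≈83.535825; u=0·48.696104+0·28.798940+3/2·83.535825≈125.303738; next y=-3/10·(-50.696104)+1/2·125.303738≈77.860700
n=9: y≈77.860700, sp=-2, e=sp−y≈-79.860700; I≈-51.061760, D=e−e_prev≈-128.556804; u=0·(-79.860700)+0·(-51.061760)+3/2·(-128.556804)≈-192.835206; next y=-3/10·77.860700+1/2·(-192.835206)≈-119.775813
n=10: y≈-119.775813, sp=3, e=sp−y≈122.775813; I≈71.714053, D=e−e_prev≈202.636513; u=0·122.775813+0·71.714053+3/2·202.636513≈303.954770; next y=-3/10·(-119.775813)+1/2·303.954770≈187.910129
n=11: y≈187.910129, sp=3, e=sp−y≈-184.910129; I≈-113.196076, D=e−e_prev≈-307.685942; u=0·(-184.910129)+0·(-113.196076)+3/2·(-307.685942)≈-461.528913; next y=-3/10·187.910129+1/2·(-461.528913)≈-287.137495

0 3 4.500 0.000
1 3 -3.375 2.250
2 3 6.919 -2.363
3 -2 -17.296 4.168
4 -2 21.100 -9.898
5 -2 -35.127 13.519
6 -2 52.708 -21.619
7 -2 -81.688 32.840
8 -2 125.304 -50.696
9 -2 -192.835 77.861
10 3 303.955 -119.776
11 3 -461.529 187.910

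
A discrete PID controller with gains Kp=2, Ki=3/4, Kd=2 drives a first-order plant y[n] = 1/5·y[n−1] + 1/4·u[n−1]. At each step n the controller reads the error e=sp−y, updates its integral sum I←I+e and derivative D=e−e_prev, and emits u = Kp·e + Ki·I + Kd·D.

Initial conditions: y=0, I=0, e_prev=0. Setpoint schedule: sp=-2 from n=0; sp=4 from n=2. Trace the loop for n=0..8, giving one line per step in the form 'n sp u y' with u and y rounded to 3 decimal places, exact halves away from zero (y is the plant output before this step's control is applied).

0 -2 -9.500 0.000
1 -2 4.281 -2.375
2 4 14.204 0.595
3 4 -3.907 3.670
4 4 21.075 -0.243
5 4 -9.517 5.220
6 4 31.632 -1.335
7 4 -20.115 7.641
8 4 48.029 -3.500

(exact arithmetic carried between steps; '≈' marks a value shown rounded to 6 d.p. or computed from one; I and e_prev carry over from the previous line; the table rounds u and y to 3 d.p., halves away from zero)
n=0: y=0, sp=-2, e=sp−y=-2; I=-2, D=e−e_prev=-2; u=2·(-2)+3/4·(-2)+2·(-2)=-9.5; next y=1/5·0+1/4·(-9.5)=-2.375
n=1: y=-2.375, sp=-2, e=sp−y=0.375; I=-1.625, D=e−e_prev=2.375; u=2·0.375+3/4·(-1.625)+2·2.375=4.28125; next y=1/5·(-2.375)+1/4·4.28125≈0.595313
n=2: y≈0.595313, sp=4, e=sp−y≈3.404688; I≈1.779688, D=e−e_prev≈3.029688; u=2·3.404688+3/4·1.779688+2·3.029688≈14.203516; next y=1/5·0.595313+1/4·14.203516≈3.669941
n=3: y≈3.669941, sp=4, e=sp−y≈0.330059; I≈2.109746, D=e−e_prev≈-3.074629; u=2·0.330059+3/4·2.109746+2·(-3.074629)≈-3.906831; next y=1/5·3.669941+1/4·(-3.906831)≈-0.242719
n=4: y≈-0.242719, sp=4, e=sp−y≈4.242719; I≈6.352466, D=e−e_prev≈3.912661; u=2·4.242719+3/4·6.352466+2·3.912661≈21.075110; next y=1/5·(-0.242719)+1/4·21.075110≈5.220234
n=5: y≈5.220234, sp=4, e=sp−y≈-1.220234; I≈5.132232, D=e−e_prev≈-5.462953; u=2·(-1.220234)+3/4·5.132232+2·(-5.462953)≈-9.517199; next y=1/5·5.220234+1/4·(-9.517199)≈-1.335253
n=6: y≈-1.335253, sp=4, e=sp−y≈5.335253; I≈10.467485, D=e−e_prev≈6.555487; u=2·5.335253+3/4·10.467485+2·6.555487≈31.632093; next y=1/5·(-1.335253)+1/4·31.632093≈7.640973
n=7: y≈7.640973, sp=4, e=sp−y≈-3.640973; I≈6.826512, D=e−e_prev≈-8.976226; u=2·(-3.640973)+3/4·6.826512+2·(-8.976226)≈-20.114513; next y=1/5·7.640973+1/4·(-20.114513)≈-3.500434
n=8: y≈-3.500434, sp=4, e=sp−y≈7.500434; I≈14.326946, D=e−e_prev≈11.141406; u=2·7.500434+3/4·14.326946+2·11.141406≈48.028890; next y=1/5·(-3.500434)+1/4·48.028890≈11.307136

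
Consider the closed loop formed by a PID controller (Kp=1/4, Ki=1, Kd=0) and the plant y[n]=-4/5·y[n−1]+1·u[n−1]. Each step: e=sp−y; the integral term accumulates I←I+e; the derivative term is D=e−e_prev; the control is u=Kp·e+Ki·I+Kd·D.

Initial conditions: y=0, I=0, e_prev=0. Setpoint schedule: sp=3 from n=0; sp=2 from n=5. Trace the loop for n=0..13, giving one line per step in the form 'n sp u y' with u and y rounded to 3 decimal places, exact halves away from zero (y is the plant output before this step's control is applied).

0 3 3.750 0.000
1 3 2.063 3.750
2 3 7.172 -0.938
3 3 0.035 7.922
4 3 12.894 -6.302
5 2 -9.351 17.935
6 2 26.757 -23.700
7 2 -34.314 45.717
8 2 67.725 -70.887
9 2 -103.540 124.434
10 2 183.428 -203.088
11 2 -297.717 345.898
12 2 508.802 -574.435
13 2 -843.245 968.350

(exact arithmetic carried between steps; '≈' marks a value shown rounded to 6 d.p. or computed from one; I and e_prev carry over from the previous line; the table rounds u and y to 3 d.p., halves away from zero)
n=0: y=0, sp=3, e=sp−y=3; I=3, D=e−e_prev=3; u=1/4·3+1·3+0·3=3.75; next y=-4/5·0+1·3.75=3.75
n=1: y=3.75, sp=3, e=sp−y=-0.75; I=2.25, D=e−e_prev=-3.75; u=1/4·(-0.75)+1·2.25+0·(-3.75)=2.0625; next y=-4/5·3.75+1·2.0625=-0.9375
n=2: y=-0.9375, sp=3, e=sp−y=3.9375; I=6.1875, D=e−e_prev=4.6875; u=1/4·3.9375+1·6.1875+0·4.6875=7.171875; next y=-4/5·(-0.9375)+1·7.171875=7.921875
n=3: y=7.921875, sp=3, e=sp−y=-4.921875; I=1.265625, D=e−e_prev=-8.859375; u=1/4·(-4.921875)+1·1.265625+0·(-8.859375)≈0.035156; next y=-4/5·7.921875+1·0.035156≈-6.302344
n=4: y≈-6.302344, sp=3, e=sp−y≈9.302344; I≈10.567969, D=e−e_prev≈14.224219; u=1/4·9.302344+1·10.567969+0·14.224219≈12.893555; next y=-4/5·(-6.302344)+1·12.893555≈17.935430
n=5: y≈17.935430, sp=2, e=sp−y≈-15.935430; I≈-5.367461, D=e−e_prev≈-25.237773; u=1/4·(-15.935430)+1·(-5.367461)+0·(-25.237773)≈-9.351318; next y=-4/5·17.935430+1·(-9.351318)≈-23.699662
n=6: y≈-23.699662, sp=2, e=sp−y≈25.699662; I≈20.332201, D=e−e_prev≈41.635092; u=1/4·25.699662+1·20.332201+0·41.635092≈26.757117; next y=-4/5·(-23.699662)+1·26.757117≈45.716846
n=7: y≈45.716846, sp=2, e=sp−y≈-43.716846; I≈-23.384645, D=e−e_prev≈-69.416508; u=1/4·(-43.716846)+1·(-23.384645)+0·(-69.416508)≈-34.313857; next y=-4/5·45.716846+1·(-34.313857)≈-70.887334
n=8: y≈-70.887334, sp=2, e=sp−y≈72.887334; I≈49.502689, D=e−e_prev≈116.604180; u=1/4·72.887334+1·49.502689+0·116.604180≈67.724522; next y=-4/5·(-70.887334)+1·67.724522≈124.434389
n=9: y≈124.434389, sp=2, e=sp−y≈-122.434389; I≈-72.931701, D=e−e_prev≈-195.321723; u=1/4·(-122.434389)+1·(-72.931701)+0·(-195.321723)≈-103.540298; next y=-4/5·124.434389+1·(-103.540298)≈-203.087809
n=10: y≈-203.087809, sp=2, e=sp−y≈205.087809; I≈132.156109, D=e−e_prev≈327.522199; u=1/4·205.087809+1·132.156109+0·327.522199≈183.428061; next y=-4/5·(-203.087809)+1·183.428061≈345.898309
n=11: y≈345.898309, sp=2, e=sp−y≈-343.898309; I≈-211.742200, D=e−e_prev≈-548.986118; u=1/4·(-343.898309)+1·(-211.742200)+0·(-548.986118)≈-297.716777; next y=-4/5·345.898309+1·(-297.716777)≈-574.435424
n=12: y≈-574.435424, sp=2, e=sp−y≈576.435424; I≈364.693224, D=e−e_prev≈920.333733; u=1/4·576.435424+1·364.693224+0·920.333733≈508.802080; next y=-4/5·(-574.435424)+1·508.802080≈968.350419
n=13: y≈968.350419, sp=2, e=sp−y≈-966.350419; I≈-601.657195, D=e−e_prev≈-1542.785843; u=1/4·(-966.350419)+1·(-601.657195)+0·(-1542.785843)≈-843.244800; next y=-4/5·968.350419+1·(-843.244800)≈-1617.925135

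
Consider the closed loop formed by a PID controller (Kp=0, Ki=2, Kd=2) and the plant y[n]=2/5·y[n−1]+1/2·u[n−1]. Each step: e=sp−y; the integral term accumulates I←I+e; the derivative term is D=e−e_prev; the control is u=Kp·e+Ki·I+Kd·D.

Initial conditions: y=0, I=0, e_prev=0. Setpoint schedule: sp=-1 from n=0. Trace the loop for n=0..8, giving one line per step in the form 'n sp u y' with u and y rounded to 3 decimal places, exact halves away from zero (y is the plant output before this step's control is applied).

(exact arithmetic carried between steps; '≈' marks a value shown rounded to 6 d.p. or computed from one; I and e_prev carry over from the previous line; the table rounds u and y to 3 d.p., halves away from zero)
n=0: y=0, sp=-1, e=sp−y=-1; I=-1, D=e−e_prev=-1; u=0·(-1)+2·(-1)+2·(-1)=-4; next y=2/5·0+1/2·(-4)=-2
n=1: y=-2, sp=-1, e=sp−y=1; I=0, D=e−e_prev=2; u=0·1+2·0+2·2=4; next y=2/5·(-2)+1/2·4=1.2
n=2: y=1.2, sp=-1, e=sp−y=-2.2; I=-2.2, D=e−e_prev=-3.2; u=0·(-2.2)+2·(-2.2)+2·(-3.2)=-10.8; next y=2/5·1.2+1/2·(-10.8)=-4.92
n=3: y=-4.92, sp=-1, e=sp−y=3.92; I=1.72, D=e−e_prev=6.12; u=0·3.92+2·1.72+2·6.12=15.68; next y=2/5·(-4.92)+1/2·15.68=5.872
n=4: y=5.872, sp=-1, e=sp−y=-6.872; I=-5.152, D=e−e_prev=-10.792; u=0·(-6.872)+2·(-5.152)+2·(-10.792)=-31.888; next y=2/5·5.872+1/2·(-31.888)=-13.5952
n=5: y=-13.5952, sp=-1, e=sp−y=12.5952; I=7.4432, D=e−e_prev=19.4672; u=0·12.5952+2·7.4432+2·19.4672=53.8208; next y=2/5·(-13.5952)+1/2·53.8208=21.47232
n=6: y=21.47232, sp=-1, e=sp−y=-22.47232; I=-15.02912, D=e−e_prev=-35.06752; u=0·(-22.47232)+2·(-15.02912)+2·(-35.06752)=-100.19328; next y=2/5·21.47232+1/2·(-100.19328)=-41.507712
n=7: y=-41.507712, sp=-1, e=sp−y=40.507712; I=25.478592, D=e−e_prev=62.980032; u=0·40.507712+2·25.478592+2·62.980032=176.917248; next y=2/5·(-41.507712)+1/2·176.917248≈71.855539
n=8: y≈71.855539, sp=-1, e=sp−y≈-72.855539; I≈-47.376947, D=e−e_prev≈-113.363251; u=0·(-72.855539)+2·(-47.376947)+2·(-113.363251)≈-321.480397; next y=2/5·71.855539+1/2·(-321.480397)≈-131.997983

0 -1 -4.000 0.000
1 -1 4.000 -2.000
2 -1 -10.800 1.200
3 -1 15.680 -4.920
4 -1 -31.888 5.872
5 -1 53.821 -13.595
6 -1 -100.193 21.472
7 -1 176.917 -41.508
8 -1 -321.480 71.856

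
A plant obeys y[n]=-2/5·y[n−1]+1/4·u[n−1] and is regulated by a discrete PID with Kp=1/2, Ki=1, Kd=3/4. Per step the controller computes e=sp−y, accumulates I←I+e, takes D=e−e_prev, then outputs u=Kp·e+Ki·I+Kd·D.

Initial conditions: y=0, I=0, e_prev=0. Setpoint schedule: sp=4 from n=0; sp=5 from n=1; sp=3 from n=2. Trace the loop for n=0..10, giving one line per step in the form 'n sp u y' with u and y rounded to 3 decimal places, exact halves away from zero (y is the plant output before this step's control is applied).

(exact arithmetic carried between steps; '≈' marks a value shown rounded to 6 d.p. or computed from one; I and e_prev carry over from the previous line; the table rounds u and y to 3 d.p., halves away from zero)
n=0: y=0, sp=4, e=sp−y=4; I=4, D=e−e_prev=4; u=1/2·4+1·4+3/4·4=9; next y=-2/5·0+1/4·9=2.25
n=1: y=2.25, sp=5, e=sp−y=2.75; I=6.75, D=e−e_prev=-1.25; u=1/2·2.75+1·6.75+3/4·(-1.25)=7.1875; next y=-2/5·2.25+1/4·7.1875=0.896875
n=2: y=0.896875, sp=3, e=sp−y=2.103125; I=8.853125, D=e−e_prev=-0.646875; u=1/2·2.103125+1·8.853125+3/4·(-0.646875)≈9.419531; next y=-2/5·0.896875+1/4·9.419531≈1.996133
n=3: y≈1.996133, sp=3, e=sp−y≈1.003867; I≈9.856992, D=e−e_prev≈-1.099258; u=1/2·1.003867+1·9.856992+3/4·(-1.099258)≈9.534482; next y=-2/5·1.996133+1/4·9.534482≈1.585167
n=4: y≈1.585167, sp=3, e=sp−y≈1.414833; I≈11.271825, D=e−e_prev≈0.410965; u=1/2·1.414833+1·11.271825+3/4·0.410965≈12.287465; next y=-2/5·1.585167+1/4·12.287465≈2.437799
n=5: y≈2.437799, sp=3, e=sp−y≈0.562201; I≈11.834025, D=e−e_prev≈-0.852632; u=1/2·0.562201+1·11.834025+3/4·(-0.852632)≈11.475652; next y=-2/5·2.437799+1/4·11.475652≈1.893793
n=6: y≈1.893793, sp=3, e=sp−y≈1.106207; I≈12.940232, D=e−e_prev≈0.544006; u=1/2·1.106207+1·12.940232+3/4·0.544006≈13.901340; next y=-2/5·1.893793+1/4·13.901340≈2.717818
n=7: y≈2.717818, sp=3, e=sp−y≈0.282182; I≈13.222414, D=e−e_prev≈-0.824024; u=1/2·0.282182+1·13.222414+3/4·(-0.824024)≈12.745487; next y=-2/5·2.717818+1/4·12.745487≈2.099245
n=8: y≈2.099245, sp=3, e=sp−y≈0.900755; I≈14.123170, D=e−e_prev≈0.618573; u=1/2·0.900755+1·14.123170+3/4·0.618573≈15.037477; next y=-2/5·2.099245+1/4·15.037477≈2.919671
n=9: y≈2.919671, sp=3, e=sp−y≈0.080329; I≈14.203498, D=e−e_prev≈-0.820427; u=1/2·0.080329+1·14.203498+3/4·(-0.820427)≈13.628343; next y=-2/5·2.919671+1/4·13.628343≈2.239217
n=10: y≈2.239217, sp=3, e=sp−y≈0.760783; I≈14.964281, D=e−e_prev≈0.680454; u=1/2·0.760783+1·14.964281+3/4·0.680454≈15.855013; next y=-2/5·2.239217+1/4·15.855013≈3.068066

0 4 9.000 0.000
1 5 7.188 2.250
2 3 9.420 0.897
3 3 9.534 1.996
4 3 12.287 1.585
5 3 11.476 2.438
6 3 13.901 1.894
7 3 12.745 2.718
8 3 15.037 2.099
9 3 13.628 2.920
10 3 15.855 2.239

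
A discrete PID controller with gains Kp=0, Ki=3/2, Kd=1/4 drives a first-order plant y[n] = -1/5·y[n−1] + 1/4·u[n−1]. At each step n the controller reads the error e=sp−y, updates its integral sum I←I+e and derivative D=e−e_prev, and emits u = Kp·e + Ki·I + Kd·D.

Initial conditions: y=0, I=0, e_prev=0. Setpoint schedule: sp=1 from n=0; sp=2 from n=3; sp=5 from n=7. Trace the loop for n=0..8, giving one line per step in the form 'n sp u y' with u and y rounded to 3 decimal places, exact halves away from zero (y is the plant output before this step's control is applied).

(exact arithmetic carried between steps; '≈' marks a value shown rounded to 6 d.p. or computed from one; I and e_prev carry over from the previous line; the table rounds u and y to 3 d.p., halves away from zero)
n=0: y=0, sp=1, e=sp−y=1; I=1, D=e−e_prev=1; u=0·1+3/2·1+1/4·1=1.75; next y=-1/5·0+1/4·1.75=0.4375
n=1: y=0.4375, sp=1, e=sp−y=0.5625; I=1.5625, D=e−e_prev=-0.4375; u=0·0.5625+3/2·1.5625+1/4·(-0.4375)=2.234375; next y=-1/5·0.4375+1/4·2.234375≈0.471094
n=2: y≈0.471094, sp=1, e=sp−y≈0.528906; I≈2.091406, D=e−e_prev≈-0.033594; u=0·0.528906+3/2·2.091406+1/4·(-0.033594)≈3.128711; next y=-1/5·0.471094+1/4·3.128711≈0.687959
n=3: y≈0.687959, sp=2, e=sp−y≈1.312041; I≈3.403447, D=e−e_prev≈0.783135; u=0·1.312041+3/2·3.403447+1/4·0.783135≈5.300955; next y=-1/5·0.687959+1/4·5.300955≈1.187647
n=4: y≈1.187647, sp=2, e=sp−y≈0.812353; I≈4.215800, D=e−e_prev≈-0.499688; u=0·0.812353+3/2·4.215800+1/4·(-0.499688)≈6.198779; next y=-1/5·1.187647+1/4·6.198779≈1.312165
n=5: y≈1.312165, sp=2, e=sp−y≈0.687835; I≈4.903635, D=e−e_prev≈-0.124518; u=0·0.687835+3/2·4.903635+1/4·(-0.124518)≈7.324323; next y=-1/5·1.312165+1/4·7.324323≈1.568648
n=6: y≈1.568648, sp=2, e=sp−y≈0.431352; I≈5.334987, D=e−e_prev≈-0.256482; u=0·0.431352+3/2·5.334987+1/4·(-0.256482)≈7.938361; next y=-1/5·1.568648+1/4·7.938361≈1.670861
n=7: y≈1.670861, sp=5, e=sp−y≈3.329139; I≈8.664127, D=e−e_prev≈2.897787; u=0·3.329139+3/2·8.664127+1/4·2.897787≈13.720637; next y=-1/5·1.670861+1/4·13.720637≈3.095987
n=8: y≈3.095987, sp=5, e=sp−y≈1.904013; I≈10.568140, D=e−e_prev≈-1.425127; u=0·1.904013+3/2·10.568140+1/4·(-1.425127)≈15.495928; next y=-1/5·3.095987+1/4·15.495928≈3.254785

0 1 1.750 0.000
1 1 2.234 0.438
2 1 3.129 0.471
3 2 5.301 0.688
4 2 6.199 1.188
5 2 7.324 1.312
6 2 7.938 1.569
7 5 13.721 1.671
8 5 15.496 3.096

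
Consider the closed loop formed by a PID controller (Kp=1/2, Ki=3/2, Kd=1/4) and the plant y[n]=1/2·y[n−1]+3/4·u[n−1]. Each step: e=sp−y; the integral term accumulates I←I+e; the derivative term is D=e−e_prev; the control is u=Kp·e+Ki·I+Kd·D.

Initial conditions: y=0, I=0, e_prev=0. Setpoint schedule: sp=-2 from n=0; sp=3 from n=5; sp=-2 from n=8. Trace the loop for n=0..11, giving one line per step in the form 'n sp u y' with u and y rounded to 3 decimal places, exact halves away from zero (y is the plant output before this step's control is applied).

0 -2 -4.500 0.000
1 -2 0.594 -3.375
2 -2 -2.986 -1.242
3 -2 0.052 -2.861
4 -2 -2.368 -1.391
5 3 10.767 -2.471
6 3 -3.495 6.839
7 3 6.666 0.798
8 -2 -13.143 5.399
9 -2 6.411 -7.158
10 -2 -7.863 1.230
11 -2 4.041 -5.282

(exact arithmetic carried between steps; '≈' marks a value shown rounded to 6 d.p. or computed from one; I and e_prev carry over from the previous line; the table rounds u and y to 3 d.p., halves away from zero)
n=0: y=0, sp=-2, e=sp−y=-2; I=-2, D=e−e_prev=-2; u=1/2·(-2)+3/2·(-2)+1/4·(-2)=-4.5; next y=1/2·0+3/4·(-4.5)=-3.375
n=1: y=-3.375, sp=-2, e=sp−y=1.375; I=-0.625, D=e−e_prev=3.375; u=1/2·1.375+3/2·(-0.625)+1/4·3.375=0.59375; next y=1/2·(-3.375)+3/4·0.59375≈-1.242188
n=2: y≈-1.242188, sp=-2, e=sp−y≈-0.757813; I≈-1.382813, D=e−e_prev≈-2.132813; u=1/2·(-0.757813)+3/2·(-1.382813)+1/4·(-2.132813)≈-2.986328; next y=1/2·(-1.242188)+3/4·(-2.986328)≈-2.860840
n=3: y≈-2.860840, sp=-2, e=sp−y≈0.860840; I≈-0.521973, D=e−e_prev≈1.618652; u=1/2·0.860840+3/2·(-0.521973)+1/4·1.618652≈0.052124; next y=1/2·(-2.860840)+3/4·0.052124≈-1.391327
n=4: y≈-1.391327, sp=-2, e=sp−y≈-0.608673; I≈-1.130646, D=e−e_prev≈-1.469513; u=1/2·(-0.608673)+3/2·(-1.130646)+1/4·(-1.469513)≈-2.367683; next y=1/2·(-1.391327)+3/4·(-2.367683)≈-2.471426
n=5: y≈-2.471426, sp=3, e=sp−y≈5.471426; I≈4.340780, D=e−e_prev≈6.080099; u=1/2·5.471426+3/2·4.340780+1/4·6.080099≈10.766908; next y=1/2·(-2.471426)+3/4·10.766908≈6.839468
n=6: y≈6.839468, sp=3, e=sp−y≈-3.839468; I≈0.501312, D=e−e_prev≈-9.310894; u=1/2·(-3.839468)+3/2·0.501312+1/4·(-9.310894)≈-3.495489; next y=1/2·6.839468+3/4·(-3.495489)≈0.798117
n=7: y≈0.798117, sp=3, e=sp−y≈2.201883; I≈2.703195, D=e−e_prev≈6.041351; u=1/2·2.201883+3/2·2.703195+1/4·6.041351≈6.666072; next y=1/2·0.798117+3/4·6.666072≈5.398612
n=8: y≈5.398612, sp=-2, e=sp−y≈-7.398612; I≈-4.695417, D=e−e_prev≈-9.600495; u=1/2·(-7.398612)+3/2·(-4.695417)+1/4·(-9.600495)≈-13.142556; next y=1/2·5.398612+3/4·(-13.142556)≈-7.157611
n=9: y≈-7.157611, sp=-2, e=sp−y≈5.157611; I≈0.462194, D=e−e_prev≈12.556223; u=1/2·5.157611+3/2·0.462194+1/4·12.556223≈6.411152; next y=1/2·(-7.157611)+3/4·6.411152≈1.229558
n=10: y≈1.229558, sp=-2, e=sp−y≈-3.229558; I≈-2.767365, D=e−e_prev≈-8.387169; u=1/2·(-3.229558)+3/2·(-2.767365)+1/4·(-8.387169)≈-7.862618; next y=1/2·1.229558+3/4·(-7.862618)≈-5.282185
n=11: y≈-5.282185, sp=-2, e=sp−y≈3.282185; I≈0.514820, D=e−e_prev≈6.511743; u=1/2·3.282185+3/2·0.514820+1/4·6.511743≈4.041258; next y=1/2·(-5.282185)+3/4·4.041258≈0.389851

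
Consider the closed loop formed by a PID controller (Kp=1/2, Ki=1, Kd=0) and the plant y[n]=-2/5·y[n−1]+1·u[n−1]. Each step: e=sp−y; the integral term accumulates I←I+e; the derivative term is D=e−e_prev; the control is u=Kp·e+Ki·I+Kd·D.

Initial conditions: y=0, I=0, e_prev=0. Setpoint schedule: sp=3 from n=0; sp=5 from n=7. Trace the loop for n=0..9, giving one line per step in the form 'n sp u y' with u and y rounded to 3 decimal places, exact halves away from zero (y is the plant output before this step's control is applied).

(exact arithmetic carried between steps; '≈' marks a value shown rounded to 6 d.p. or computed from one; I and e_prev carry over from the previous line; the table rounds u and y to 3 d.p., halves away from zero)
n=0: y=0, sp=3, e=sp−y=3; I=3, D=e−e_prev=3; u=1/2·3+1·3+0·3=4.5; next y=-2/5·0+1·4.5=4.5
n=1: y=4.5, sp=3, e=sp−y=-1.5; I=1.5, D=e−e_prev=-4.5; u=1/2·(-1.5)+1·1.5+0·(-4.5)=0.75; next y=-2/5·4.5+1·0.75=-1.05
n=2: y=-1.05, sp=3, e=sp−y=4.05; I=5.55, D=e−e_prev=5.55; u=1/2·4.05+1·5.55+0·5.55=7.575; next y=-2/5·(-1.05)+1·7.575=7.995
n=3: y=7.995, sp=3, e=sp−y=-4.995; I=0.555, D=e−e_prev=-9.045; u=1/2·(-4.995)+1·0.555+0·(-9.045)=-1.9425; next y=-2/5·7.995+1·(-1.9425)=-5.1405
n=4: y=-5.1405, sp=3, e=sp−y=8.1405; I=8.6955, D=e−e_prev=13.1355; u=1/2·8.1405+1·8.6955+0·13.1355=12.76575; next y=-2/5·(-5.1405)+1·12.76575=14.82195
n=5: y=14.82195, sp=3, e=sp−y=-11.82195; I=-3.12645, D=e−e_prev=-19.96245; u=1/2·(-11.82195)+1·(-3.12645)+0·(-19.96245)=-9.037425; next y=-2/5·14.82195+1·(-9.037425)=-14.966205
n=6: y=-14.966205, sp=3, e=sp−y=17.966205; I=14.839755, D=e−e_prev=29.788155; u=1/2·17.966205+1·14.839755+0·29.788155≈23.822858; next y=-2/5·(-14.966205)+1·23.822858≈29.809340
n=7: y≈29.809340, sp=5, e=sp−y≈-24.809340; I≈-9.969585, D=e−e_prev≈-42.775545; u=1/2·(-24.809340)+1·(-9.969585)+0·(-42.775545)≈-22.374254; next y=-2/5·29.809340+1·(-22.374254)≈-34.297990
n=8: y≈-34.297990, sp=5, e=sp−y≈39.297990; I≈29.328406, D=e−e_prev≈64.107330; u=1/2·39.297990+1·29.328406+0·64.107330≈48.977401; next y=-2/5·(-34.297990)+1·48.977401≈62.696597
n=9: y≈62.696597, sp=5, e=sp−y≈-57.696597; I≈-28.368191, D=e−e_prev≈-96.994587; u=1/2·(-57.696597)+1·(-28.368191)+0·(-96.994587)≈-57.216489; next y=-2/5·62.696597+1·(-57.216489)≈-82.295128

0 3 4.500 0.000
1 3 0.750 4.500
2 3 7.575 -1.050
3 3 -1.943 7.995
4 3 12.766 -5.141
5 3 -9.037 14.822
6 3 23.823 -14.966
7 5 -22.374 29.809
8 5 48.977 -34.298
9 5 -57.216 62.697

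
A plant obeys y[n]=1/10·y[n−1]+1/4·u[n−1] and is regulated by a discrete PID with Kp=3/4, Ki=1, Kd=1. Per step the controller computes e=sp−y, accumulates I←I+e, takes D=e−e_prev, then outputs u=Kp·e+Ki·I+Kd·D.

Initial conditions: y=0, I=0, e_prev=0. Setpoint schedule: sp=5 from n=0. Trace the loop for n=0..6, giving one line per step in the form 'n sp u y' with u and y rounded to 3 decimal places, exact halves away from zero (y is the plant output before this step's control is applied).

(exact arithmetic carried between steps; '≈' marks a value shown rounded to 6 d.p. or computed from one; I and e_prev carry over from the previous line; the table rounds u and y to 3 d.p., halves away from zero)
n=0: y=0, sp=5, e=sp−y=5; I=5, D=e−e_prev=5; u=3/4·5+1·5+1·5=13.75; next y=1/10·0+1/4·13.75=3.4375
n=1: y=3.4375, sp=5, e=sp−y=1.5625; I=6.5625, D=e−e_prev=-3.4375; u=3/4·1.5625+1·6.5625+1·(-3.4375)=4.296875; next y=1/10·3.4375+1/4·4.296875≈1.417969
n=2: y≈1.417969, sp=5, e=sp−y≈3.582031; I≈10.144531, D=e−e_prev≈2.019531; u=3/4·3.582031+1·10.144531+1·2.019531≈14.850586; next y=1/10·1.417969+1/4·14.850586≈3.854443
n=3: y≈3.854443, sp=5, e=sp−y≈1.145557; I≈11.290088, D=e−e_prev≈-2.436475; u=3/4·1.145557+1·11.290088+1·(-2.436475)≈9.712781; next y=1/10·3.854443+1/4·9.712781≈2.813640
n=4: y≈2.813640, sp=5, e=sp−y≈2.186360; I≈13.476448, D=e−e_prev≈1.040804; u=3/4·2.186360+1·13.476448+1·1.040804≈16.157023; next y=1/10·2.813640+1/4·16.157023≈4.320620
n=5: y≈4.320620, sp=5, e=sp−y≈0.679380; I≈14.155829, D=e−e_prev≈-1.506980; u=3/4·0.679380+1·14.155829+1·(-1.506980)≈13.158384; next y=1/10·4.320620+1/4·13.158384≈3.721658
n=6: y≈3.721658, sp=5, e=sp−y≈1.278342; I≈15.434171, D=e−e_prev≈0.598962; u=3/4·1.278342+1·15.434171+1·0.598962≈16.991889; next y=1/10·3.721658+1/4·16.991889≈4.620138

0 5 13.750 0.000
1 5 4.297 3.438
2 5 14.851 1.418
3 5 9.713 3.854
4 5 16.157 2.814
5 5 13.158 4.321
6 5 16.992 3.722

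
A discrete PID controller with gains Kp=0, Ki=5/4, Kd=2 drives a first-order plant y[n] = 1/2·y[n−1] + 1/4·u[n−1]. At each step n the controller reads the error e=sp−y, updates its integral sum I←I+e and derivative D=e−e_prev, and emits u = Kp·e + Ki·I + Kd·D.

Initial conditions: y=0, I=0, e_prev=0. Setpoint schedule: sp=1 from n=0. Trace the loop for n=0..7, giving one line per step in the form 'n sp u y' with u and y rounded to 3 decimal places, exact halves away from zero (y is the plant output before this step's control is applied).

(exact arithmetic carried between steps; '≈' marks a value shown rounded to 6 d.p. or computed from one; I and e_prev carry over from the previous line; the table rounds u and y to 3 d.p., halves away from zero)
n=0: y=0, sp=1, e=sp−y=1; I=1, D=e−e_prev=1; u=0·1+5/4·1+2·1=3.25; next y=1/2·0+1/4·3.25=0.8125
n=1: y=0.8125, sp=1, e=sp−y=0.1875; I=1.1875, D=e−e_prev=-0.8125; u=0·0.1875+5/4·1.1875+2·(-0.8125)=-0.140625; next y=1/2·0.8125+1/4·(-0.140625)≈0.371094
n=2: y≈0.371094, sp=1, e=sp−y≈0.628906; I≈1.816406, D=e−e_prev≈0.441406; u=0·0.628906+5/4·1.816406+2·0.441406≈3.153320; next y=1/2·0.371094+1/4·3.153320≈0.973877
n=3: y≈0.973877, sp=1, e=sp−y≈0.026123; I≈1.842529, D=e−e_prev≈-0.602783; u=0·0.026123+5/4·1.842529+2·(-0.602783)≈1.097595; next y=1/2·0.973877+1/4·1.097595≈0.761337
n=4: y≈0.761337, sp=1, e=sp−y≈0.238663; I≈2.081192, D=e−e_prev≈0.212540; u=0·0.238663+5/4·2.081192+2·0.212540≈3.026569; next y=1/2·0.761337+1/4·3.026569≈1.137311
n=5: y≈1.137311, sp=1, e=sp−y≈-0.137311; I≈1.943881, D=e−e_prev≈-0.375974; u=0·(-0.137311)+5/4·1.943881+2·(-0.375974)≈1.677904; next y=1/2·1.137311+1/4·1.677904≈0.988131
n=6: y≈0.988131, sp=1, e=sp−y≈0.011869; I≈1.955750, D=e−e_prev≈0.149180; u=0·0.011869+5/4·1.955750+2·0.149180≈2.743046; next y=1/2·0.988131+1/4·2.743046≈1.179827
n=7: y≈1.179827, sp=1, e=sp−y≈-0.179827; I≈1.775922, D=e−e_prev≈-0.191696; u=0·(-0.179827)+5/4·1.775922+2·(-0.191696)≈1.836511; next y=1/2·1.179827+1/4·1.836511≈1.049041

0 1 3.250 0.000
1 1 -0.141 0.813
2 1 3.153 0.371
3 1 1.098 0.974
4 1 3.027 0.761
5 1 1.678 1.137
6 1 2.743 0.988
7 1 1.837 1.180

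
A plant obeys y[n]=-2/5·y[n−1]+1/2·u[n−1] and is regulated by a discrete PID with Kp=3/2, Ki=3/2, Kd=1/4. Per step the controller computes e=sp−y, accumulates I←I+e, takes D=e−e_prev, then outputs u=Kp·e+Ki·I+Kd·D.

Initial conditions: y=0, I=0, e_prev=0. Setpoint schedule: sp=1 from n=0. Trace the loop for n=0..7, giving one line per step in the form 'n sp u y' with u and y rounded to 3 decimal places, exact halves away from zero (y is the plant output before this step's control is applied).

(exact arithmetic carried between steps; '≈' marks a value shown rounded to 6 d.p. or computed from one; I and e_prev carry over from the previous line; the table rounds u and y to 3 d.p., halves away from zero)
n=0: y=0, sp=1, e=sp−y=1; I=1, D=e−e_prev=1; u=3/2·1+3/2·1+1/4·1=3.25; next y=-2/5·0+1/2·3.25=1.625
n=1: y=1.625, sp=1, e=sp−y=-0.625; I=0.375, D=e−e_prev=-1.625; u=3/2·(-0.625)+3/2·0.375+1/4·(-1.625)=-0.78125; next y=-2/5·1.625+1/2·(-0.78125)=-1.040625
n=2: y=-1.040625, sp=1, e=sp−y=2.040625; I=2.415625, D=e−e_prev=2.665625; u=3/2·2.040625+3/2·2.415625+1/4·2.665625≈7.350781; next y=-2/5·(-1.040625)+1/2·7.350781≈4.091641
n=3: y≈4.091641, sp=1, e=sp−y≈-3.091641; I≈-0.676016, D=e−e_prev≈-5.132266; u=3/2·(-3.091641)+3/2·(-0.676016)+1/4·(-5.132266)≈-6.934551; next y=-2/5·4.091641+1/2·(-6.934551)≈-5.103932
n=4: y≈-5.103932, sp=1, e=sp−y≈6.103932; I≈5.427916, D=e−e_prev≈9.195572; u=3/2·6.103932+3/2·5.427916+1/4·9.195572≈19.596665; next y=-2/5·(-5.103932)+1/2·19.596665≈11.839905
n=5: y≈11.839905, sp=1, e=sp−y≈-10.839905; I≈-5.411989, D=e−e_prev≈-16.943837; u=3/2·(-10.839905)+3/2·(-5.411989)+1/4·(-16.943837)≈-28.613800; next y=-2/5·11.839905+1/2·(-28.613800)≈-19.042862
n=6: y≈-19.042862, sp=1, e=sp−y≈20.042862; I≈14.630873, D=e−e_prev≈30.882767; u=3/2·20.042862+3/2·14.630873+1/4·30.882767≈59.731294; next y=-2/5·(-19.042862)+1/2·59.731294≈37.482792
n=7: y≈37.482792, sp=1, e=sp−y≈-36.482792; I≈-21.851919, D=e−e_prev≈-56.525654; u=3/2·(-36.482792)+3/2·(-21.851919)+1/4·(-56.525654)≈-101.633479; next y=-2/5·37.482792+1/2·(-101.633479)≈-65.809856

0 1 3.250 0.000
1 1 -0.781 1.625
2 1 7.351 -1.041
3 1 -6.935 4.092
4 1 19.597 -5.104
5 1 -28.614 11.840
6 1 59.731 -19.043
7 1 -101.633 37.483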